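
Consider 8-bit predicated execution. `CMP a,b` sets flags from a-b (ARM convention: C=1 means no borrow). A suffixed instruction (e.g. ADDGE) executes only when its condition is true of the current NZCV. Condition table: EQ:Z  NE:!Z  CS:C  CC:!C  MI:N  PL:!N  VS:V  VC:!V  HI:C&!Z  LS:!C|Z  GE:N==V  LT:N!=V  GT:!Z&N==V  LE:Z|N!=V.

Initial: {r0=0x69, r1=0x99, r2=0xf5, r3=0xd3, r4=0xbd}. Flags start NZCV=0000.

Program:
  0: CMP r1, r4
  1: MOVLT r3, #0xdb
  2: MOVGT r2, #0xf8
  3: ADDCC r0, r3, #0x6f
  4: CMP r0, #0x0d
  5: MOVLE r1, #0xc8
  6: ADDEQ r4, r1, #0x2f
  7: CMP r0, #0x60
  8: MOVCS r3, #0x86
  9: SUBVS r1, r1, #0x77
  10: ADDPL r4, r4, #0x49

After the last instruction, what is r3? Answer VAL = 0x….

VAL = 0xdb

0: ✓ CMP  NZCV=1000
1: ✓ MOVLT  r3←0xdb
2: · MOVGT
3: ✓ ADDCC  r0←0x4a
4: ✓ CMP  NZCV=0010
5: · MOVLE
6: · ADDEQ
7: ✓ CMP  NZCV=1000
8: · MOVCS
9: · SUBVS
10: · ADDPL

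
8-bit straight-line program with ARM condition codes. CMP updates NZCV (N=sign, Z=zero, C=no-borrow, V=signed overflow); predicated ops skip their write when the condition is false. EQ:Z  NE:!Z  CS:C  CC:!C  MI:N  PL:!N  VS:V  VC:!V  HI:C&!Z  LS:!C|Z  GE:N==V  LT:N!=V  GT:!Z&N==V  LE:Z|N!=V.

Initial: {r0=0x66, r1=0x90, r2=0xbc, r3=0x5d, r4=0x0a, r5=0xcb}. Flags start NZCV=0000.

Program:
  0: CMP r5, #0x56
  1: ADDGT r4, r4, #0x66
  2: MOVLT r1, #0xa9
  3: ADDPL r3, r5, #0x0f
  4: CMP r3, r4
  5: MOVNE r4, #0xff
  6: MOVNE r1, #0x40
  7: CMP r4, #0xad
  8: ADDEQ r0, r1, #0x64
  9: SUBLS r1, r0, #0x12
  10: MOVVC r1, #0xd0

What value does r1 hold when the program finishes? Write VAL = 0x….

[0] flags=0011 → (cmp)
[1] flags=0011 GT?F → skip
[2] flags=0011 LT?T → r1=0xa9
[3] flags=0011 PL?T → r3=0xda
[4] flags=1010 → (cmp)
[5] flags=1010 NE?T → r4=0xff
[6] flags=1010 NE?T → r1=0x40
[7] flags=0010 → (cmp)
[8] flags=0010 EQ?F → skip
[9] flags=0010 LS?F → skip
[10] flags=0010 VC?T → r1=0xd0

VAL = 0xd0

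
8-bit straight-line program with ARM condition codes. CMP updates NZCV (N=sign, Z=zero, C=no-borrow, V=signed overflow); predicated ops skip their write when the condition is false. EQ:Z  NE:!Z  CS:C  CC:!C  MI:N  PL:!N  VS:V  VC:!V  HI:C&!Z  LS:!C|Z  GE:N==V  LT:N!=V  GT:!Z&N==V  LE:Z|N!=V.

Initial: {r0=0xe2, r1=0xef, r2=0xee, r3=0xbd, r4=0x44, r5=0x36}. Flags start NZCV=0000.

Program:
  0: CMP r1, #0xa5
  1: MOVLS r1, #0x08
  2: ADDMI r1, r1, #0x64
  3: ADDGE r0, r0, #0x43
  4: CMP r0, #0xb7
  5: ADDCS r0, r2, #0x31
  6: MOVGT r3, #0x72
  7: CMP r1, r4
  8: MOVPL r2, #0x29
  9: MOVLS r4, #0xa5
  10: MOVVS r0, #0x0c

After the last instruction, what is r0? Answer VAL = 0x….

0: ✓ CMP  NZCV=0010
1: · MOVLS
2: · ADDMI
3: ✓ ADDGE  r0←0x25
4: ✓ CMP  NZCV=0000
5: · ADDCS
6: ✓ MOVGT  r3←0x72
7: ✓ CMP  NZCV=1010
8: · MOVPL
9: · MOVLS
10: · MOVVS

VAL = 0x25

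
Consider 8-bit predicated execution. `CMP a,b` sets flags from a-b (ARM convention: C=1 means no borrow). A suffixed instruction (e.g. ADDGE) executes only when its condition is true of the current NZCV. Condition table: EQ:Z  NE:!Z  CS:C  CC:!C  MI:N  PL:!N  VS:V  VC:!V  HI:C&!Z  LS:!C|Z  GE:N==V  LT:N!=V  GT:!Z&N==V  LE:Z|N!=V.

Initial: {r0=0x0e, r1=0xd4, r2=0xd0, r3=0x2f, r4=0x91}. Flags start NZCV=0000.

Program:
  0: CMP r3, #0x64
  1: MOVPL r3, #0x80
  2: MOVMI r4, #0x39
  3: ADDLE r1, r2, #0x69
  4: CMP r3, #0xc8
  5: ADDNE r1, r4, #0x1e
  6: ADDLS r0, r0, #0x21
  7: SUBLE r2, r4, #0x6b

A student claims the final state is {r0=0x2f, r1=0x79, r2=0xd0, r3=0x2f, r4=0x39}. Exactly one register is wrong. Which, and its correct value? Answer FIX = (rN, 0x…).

0: ✓ CMP  NZCV=1000
1: · MOVPL
2: ✓ MOVMI  r4←0x39
3: ✓ ADDLE  r1←0x39
4: ✓ CMP  NZCV=0000
5: ✓ ADDNE  r1←0x57
6: ✓ ADDLS  r0←0x2f
7: · SUBLE

FIX = (r1, 0x57)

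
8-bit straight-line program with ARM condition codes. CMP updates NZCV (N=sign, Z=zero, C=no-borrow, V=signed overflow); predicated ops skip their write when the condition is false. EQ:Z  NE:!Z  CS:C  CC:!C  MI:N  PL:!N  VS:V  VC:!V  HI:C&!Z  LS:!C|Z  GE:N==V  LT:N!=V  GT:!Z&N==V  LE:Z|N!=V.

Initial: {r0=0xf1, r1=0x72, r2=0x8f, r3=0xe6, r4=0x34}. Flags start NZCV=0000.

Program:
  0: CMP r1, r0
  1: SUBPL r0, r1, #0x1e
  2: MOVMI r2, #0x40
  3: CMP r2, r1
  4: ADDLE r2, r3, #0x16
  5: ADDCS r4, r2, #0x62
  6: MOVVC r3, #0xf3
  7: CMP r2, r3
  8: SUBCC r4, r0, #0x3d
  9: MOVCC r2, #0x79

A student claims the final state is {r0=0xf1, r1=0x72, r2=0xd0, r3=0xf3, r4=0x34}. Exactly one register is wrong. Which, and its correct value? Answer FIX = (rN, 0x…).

0: ✓ CMP  NZCV=1001
1: · SUBPL
2: ✓ MOVMI  r2←0x40
3: ✓ CMP  NZCV=1000
4: ✓ ADDLE  r2←0xfc
5: · ADDCS
6: ✓ MOVVC  r3←0xf3
7: ✓ CMP  NZCV=0010
8: · SUBCC
9: · MOVCC

FIX = (r2, 0xfc)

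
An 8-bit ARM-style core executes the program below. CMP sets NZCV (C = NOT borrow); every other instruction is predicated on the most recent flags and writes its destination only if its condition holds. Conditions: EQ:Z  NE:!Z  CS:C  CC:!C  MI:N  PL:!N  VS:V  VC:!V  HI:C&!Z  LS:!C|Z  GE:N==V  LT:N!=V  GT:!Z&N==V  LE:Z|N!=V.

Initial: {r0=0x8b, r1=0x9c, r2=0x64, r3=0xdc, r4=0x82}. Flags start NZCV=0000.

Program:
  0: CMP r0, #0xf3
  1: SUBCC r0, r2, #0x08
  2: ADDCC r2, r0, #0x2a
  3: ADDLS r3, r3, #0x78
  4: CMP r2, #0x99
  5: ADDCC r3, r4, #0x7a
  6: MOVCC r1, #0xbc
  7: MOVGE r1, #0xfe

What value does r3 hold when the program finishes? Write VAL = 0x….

[0] flags=1000 → (cmp)
[1] flags=1000 CC?T → r0=0x5c
[2] flags=1000 CC?T → r2=0x86
[3] flags=1000 LS?T → r3=0x54
[4] flags=1000 → (cmp)
[5] flags=1000 CC?T → r3=0xfc
[6] flags=1000 CC?T → r1=0xbc
[7] flags=1000 GE?F → skip

VAL = 0xfc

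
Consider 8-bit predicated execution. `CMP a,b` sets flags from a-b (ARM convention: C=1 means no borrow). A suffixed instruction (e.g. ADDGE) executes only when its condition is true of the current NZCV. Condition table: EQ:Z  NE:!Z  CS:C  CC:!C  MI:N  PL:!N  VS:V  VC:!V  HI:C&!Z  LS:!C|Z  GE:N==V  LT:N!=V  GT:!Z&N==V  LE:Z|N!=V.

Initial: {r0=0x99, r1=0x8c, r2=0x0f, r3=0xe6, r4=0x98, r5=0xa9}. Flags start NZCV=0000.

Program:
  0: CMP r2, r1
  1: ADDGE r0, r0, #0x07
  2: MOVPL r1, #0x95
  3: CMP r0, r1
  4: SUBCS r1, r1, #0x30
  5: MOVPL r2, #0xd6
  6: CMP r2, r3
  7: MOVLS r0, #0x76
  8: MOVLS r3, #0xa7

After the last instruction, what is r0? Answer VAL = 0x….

0: ✓ CMP  NZCV=1001
1: ✓ ADDGE  r0←0xa0
2: · MOVPL
3: ✓ CMP  NZCV=0010
4: ✓ SUBCS  r1←0x5c
5: ✓ MOVPL  r2←0xd6
6: ✓ CMP  NZCV=1000
7: ✓ MOVLS  r0←0x76
8: ✓ MOVLS  r3←0xa7

VAL = 0x76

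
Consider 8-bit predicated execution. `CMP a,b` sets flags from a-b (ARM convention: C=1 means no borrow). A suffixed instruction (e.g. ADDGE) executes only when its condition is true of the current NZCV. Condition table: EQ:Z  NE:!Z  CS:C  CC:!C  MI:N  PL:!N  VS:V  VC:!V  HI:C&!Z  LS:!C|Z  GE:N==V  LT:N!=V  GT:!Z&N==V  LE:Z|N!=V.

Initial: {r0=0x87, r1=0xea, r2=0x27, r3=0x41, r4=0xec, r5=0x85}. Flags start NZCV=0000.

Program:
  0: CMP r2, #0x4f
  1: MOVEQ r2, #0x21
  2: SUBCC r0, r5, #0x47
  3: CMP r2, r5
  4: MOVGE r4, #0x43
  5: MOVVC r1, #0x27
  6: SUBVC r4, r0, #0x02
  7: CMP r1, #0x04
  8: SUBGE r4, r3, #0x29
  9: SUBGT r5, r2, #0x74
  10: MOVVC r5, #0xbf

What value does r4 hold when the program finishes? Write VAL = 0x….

VAL = 0x43

0: ✓ CMP  NZCV=1000
1: · MOVEQ
2: ✓ SUBCC  r0←0x3e
3: ✓ CMP  NZCV=1001
4: ✓ MOVGE  r4←0x43
5: · MOVVC
6: · SUBVC
7: ✓ CMP  NZCV=1010
8: · SUBGE
9: · SUBGT
10: ✓ MOVVC  r5←0xbf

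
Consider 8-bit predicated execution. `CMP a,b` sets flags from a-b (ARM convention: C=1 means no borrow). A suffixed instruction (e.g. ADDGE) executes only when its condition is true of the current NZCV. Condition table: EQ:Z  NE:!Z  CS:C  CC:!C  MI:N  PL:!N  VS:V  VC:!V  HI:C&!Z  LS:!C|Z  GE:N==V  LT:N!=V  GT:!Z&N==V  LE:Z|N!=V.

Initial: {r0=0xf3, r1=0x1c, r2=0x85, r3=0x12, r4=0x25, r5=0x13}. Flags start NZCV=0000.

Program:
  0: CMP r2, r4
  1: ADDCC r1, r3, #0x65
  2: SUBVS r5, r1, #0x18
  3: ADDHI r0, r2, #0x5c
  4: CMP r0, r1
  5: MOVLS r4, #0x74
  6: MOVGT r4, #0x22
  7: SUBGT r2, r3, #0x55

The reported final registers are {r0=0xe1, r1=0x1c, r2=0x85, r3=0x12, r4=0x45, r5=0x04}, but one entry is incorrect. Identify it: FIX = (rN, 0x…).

0: ✓ CMP  NZCV=0011
1: · ADDCC
2: ✓ SUBVS  r5←0x04
3: ✓ ADDHI  r0←0xe1
4: ✓ CMP  NZCV=1010
5: · MOVLS
6: · MOVGT
7: · SUBGT

FIX = (r4, 0x25)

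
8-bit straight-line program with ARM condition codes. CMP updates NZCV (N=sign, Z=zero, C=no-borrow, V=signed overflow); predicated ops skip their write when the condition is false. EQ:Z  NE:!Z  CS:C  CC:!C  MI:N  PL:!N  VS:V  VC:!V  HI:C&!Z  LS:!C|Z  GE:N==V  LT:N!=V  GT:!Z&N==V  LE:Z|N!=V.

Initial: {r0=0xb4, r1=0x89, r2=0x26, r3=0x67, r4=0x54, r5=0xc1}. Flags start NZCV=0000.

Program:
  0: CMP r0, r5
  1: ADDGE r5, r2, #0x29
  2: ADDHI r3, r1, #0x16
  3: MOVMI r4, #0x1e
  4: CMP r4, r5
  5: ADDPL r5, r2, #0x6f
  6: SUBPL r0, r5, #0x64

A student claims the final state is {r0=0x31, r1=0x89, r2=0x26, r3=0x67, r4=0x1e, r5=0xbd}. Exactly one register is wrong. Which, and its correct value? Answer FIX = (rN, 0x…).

[0] flags=1000 → (cmp)
[1] flags=1000 GE?F → skip
[2] flags=1000 HI?F → skip
[3] flags=1000 MI?T → r4=0x1e
[4] flags=0000 → (cmp)
[5] flags=0000 PL?T → r5=0x95
[6] flags=0000 PL?T → r0=0x31

FIX = (r5, 0x95)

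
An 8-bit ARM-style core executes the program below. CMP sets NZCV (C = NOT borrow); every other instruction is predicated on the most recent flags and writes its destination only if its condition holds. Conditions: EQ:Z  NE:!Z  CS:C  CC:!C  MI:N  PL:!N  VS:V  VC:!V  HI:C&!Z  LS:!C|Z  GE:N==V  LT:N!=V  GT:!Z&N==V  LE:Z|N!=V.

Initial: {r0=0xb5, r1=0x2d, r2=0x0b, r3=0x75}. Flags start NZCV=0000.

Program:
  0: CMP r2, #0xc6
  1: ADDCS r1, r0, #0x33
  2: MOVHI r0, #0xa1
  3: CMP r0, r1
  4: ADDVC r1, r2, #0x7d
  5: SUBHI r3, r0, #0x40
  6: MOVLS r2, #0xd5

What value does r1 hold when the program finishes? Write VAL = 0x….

0: ✓ CMP  NZCV=0000
1: · ADDCS
2: · MOVHI
3: ✓ CMP  NZCV=1010
4: ✓ ADDVC  r1←0x88
5: ✓ SUBHI  r3←0x75
6: · MOVLS

VAL = 0x88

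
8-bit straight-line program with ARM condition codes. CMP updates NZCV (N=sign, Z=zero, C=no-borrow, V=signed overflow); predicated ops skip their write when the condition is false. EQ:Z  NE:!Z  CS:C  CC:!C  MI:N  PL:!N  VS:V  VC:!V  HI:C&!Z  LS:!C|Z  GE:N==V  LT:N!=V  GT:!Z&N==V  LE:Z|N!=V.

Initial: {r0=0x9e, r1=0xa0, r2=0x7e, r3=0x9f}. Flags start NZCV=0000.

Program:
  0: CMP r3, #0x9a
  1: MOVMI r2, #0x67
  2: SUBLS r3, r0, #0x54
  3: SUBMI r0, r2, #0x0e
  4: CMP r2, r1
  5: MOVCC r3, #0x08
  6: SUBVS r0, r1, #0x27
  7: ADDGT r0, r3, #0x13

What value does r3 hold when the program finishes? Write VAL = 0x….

[0] flags=0010 → (cmp)
[1] flags=0010 MI?F → skip
[2] flags=0010 LS?F → skip
[3] flags=0010 MI?F → skip
[4] flags=1001 → (cmp)
[5] flags=1001 CC?T → r3=0x08
[6] flags=1001 VS?T → r0=0x79
[7] flags=1001 GT?T → r0=0x1b

VAL = 0x08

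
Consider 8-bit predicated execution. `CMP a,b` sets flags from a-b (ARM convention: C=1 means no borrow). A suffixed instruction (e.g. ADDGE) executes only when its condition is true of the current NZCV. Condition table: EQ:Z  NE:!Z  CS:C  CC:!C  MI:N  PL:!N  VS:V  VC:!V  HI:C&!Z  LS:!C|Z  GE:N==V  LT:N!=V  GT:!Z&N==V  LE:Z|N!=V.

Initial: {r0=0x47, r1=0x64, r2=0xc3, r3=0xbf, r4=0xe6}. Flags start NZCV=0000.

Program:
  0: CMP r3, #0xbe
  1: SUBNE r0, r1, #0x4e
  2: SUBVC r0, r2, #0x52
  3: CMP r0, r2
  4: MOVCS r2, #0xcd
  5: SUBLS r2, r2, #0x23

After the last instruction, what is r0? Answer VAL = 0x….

VAL = 0x71

0: ✓ CMP  NZCV=0010
1: ✓ SUBNE  r0←0x16
2: ✓ SUBVC  r0←0x71
3: ✓ CMP  NZCV=1001
4: · MOVCS
5: ✓ SUBLS  r2←0xa0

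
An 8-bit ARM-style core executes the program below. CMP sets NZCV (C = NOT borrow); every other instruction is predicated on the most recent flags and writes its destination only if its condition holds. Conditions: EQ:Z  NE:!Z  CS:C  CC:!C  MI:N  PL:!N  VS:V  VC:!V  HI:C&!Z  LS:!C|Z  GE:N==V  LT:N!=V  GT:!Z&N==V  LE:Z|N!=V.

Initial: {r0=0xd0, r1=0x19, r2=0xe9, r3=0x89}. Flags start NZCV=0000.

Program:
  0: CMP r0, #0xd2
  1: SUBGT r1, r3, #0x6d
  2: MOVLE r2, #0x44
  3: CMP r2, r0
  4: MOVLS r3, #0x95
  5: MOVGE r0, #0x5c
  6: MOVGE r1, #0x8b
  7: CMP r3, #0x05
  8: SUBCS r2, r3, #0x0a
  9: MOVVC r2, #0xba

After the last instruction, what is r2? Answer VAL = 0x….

VAL = 0xba

0: ✓ CMP  NZCV=1000
1: · SUBGT
2: ✓ MOVLE  r2←0x44
3: ✓ CMP  NZCV=0000
4: ✓ MOVLS  r3←0x95
5: ✓ MOVGE  r0←0x5c
6: ✓ MOVGE  r1←0x8b
7: ✓ CMP  NZCV=1010
8: ✓ SUBCS  r2←0x8b
9: ✓ MOVVC  r2←0xba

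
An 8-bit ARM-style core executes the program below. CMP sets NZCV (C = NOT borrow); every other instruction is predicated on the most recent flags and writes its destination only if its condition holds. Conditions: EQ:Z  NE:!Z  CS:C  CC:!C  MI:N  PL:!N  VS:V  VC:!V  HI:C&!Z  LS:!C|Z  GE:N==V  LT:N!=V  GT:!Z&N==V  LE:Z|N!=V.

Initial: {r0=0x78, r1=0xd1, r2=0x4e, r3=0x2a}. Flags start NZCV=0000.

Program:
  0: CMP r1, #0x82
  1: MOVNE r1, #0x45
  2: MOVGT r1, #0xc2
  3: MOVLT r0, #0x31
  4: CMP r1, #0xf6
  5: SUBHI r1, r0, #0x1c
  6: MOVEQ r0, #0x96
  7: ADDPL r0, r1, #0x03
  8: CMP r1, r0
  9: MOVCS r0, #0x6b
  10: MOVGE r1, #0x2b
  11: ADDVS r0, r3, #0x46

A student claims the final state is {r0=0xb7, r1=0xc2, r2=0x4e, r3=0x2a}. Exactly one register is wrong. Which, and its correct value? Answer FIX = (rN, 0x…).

FIX = (r0, 0x70)

0: ✓ CMP  NZCV=0010
1: ✓ MOVNE  r1←0x45
2: ✓ MOVGT  r1←0xc2
3: · MOVLT
4: ✓ CMP  NZCV=1000
5: · SUBHI
6: · MOVEQ
7: · ADDPL
8: ✓ CMP  NZCV=0011
9: ✓ MOVCS  r0←0x6b
10: · MOVGE
11: ✓ ADDVS  r0←0x70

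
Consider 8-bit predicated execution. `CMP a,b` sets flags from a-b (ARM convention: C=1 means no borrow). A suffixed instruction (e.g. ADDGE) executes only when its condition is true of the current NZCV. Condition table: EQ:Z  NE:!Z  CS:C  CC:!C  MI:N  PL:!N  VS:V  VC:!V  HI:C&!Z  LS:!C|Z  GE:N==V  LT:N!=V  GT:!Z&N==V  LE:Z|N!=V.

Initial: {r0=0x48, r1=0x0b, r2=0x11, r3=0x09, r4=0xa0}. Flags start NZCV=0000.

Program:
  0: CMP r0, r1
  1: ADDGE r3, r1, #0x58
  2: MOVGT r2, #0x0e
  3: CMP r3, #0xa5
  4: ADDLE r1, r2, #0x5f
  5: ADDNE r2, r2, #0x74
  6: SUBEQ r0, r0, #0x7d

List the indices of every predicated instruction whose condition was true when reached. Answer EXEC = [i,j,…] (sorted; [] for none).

[0] flags=0010 → (cmp)
[1] flags=0010 GE?T → r3=0x63
[2] flags=0010 GT?T → r2=0x0e
[3] flags=1001 → (cmp)
[4] flags=1001 LE?F → skip
[5] flags=1001 NE?T → r2=0x82
[6] flags=1001 EQ?F → skip

EXEC = [1,2,5]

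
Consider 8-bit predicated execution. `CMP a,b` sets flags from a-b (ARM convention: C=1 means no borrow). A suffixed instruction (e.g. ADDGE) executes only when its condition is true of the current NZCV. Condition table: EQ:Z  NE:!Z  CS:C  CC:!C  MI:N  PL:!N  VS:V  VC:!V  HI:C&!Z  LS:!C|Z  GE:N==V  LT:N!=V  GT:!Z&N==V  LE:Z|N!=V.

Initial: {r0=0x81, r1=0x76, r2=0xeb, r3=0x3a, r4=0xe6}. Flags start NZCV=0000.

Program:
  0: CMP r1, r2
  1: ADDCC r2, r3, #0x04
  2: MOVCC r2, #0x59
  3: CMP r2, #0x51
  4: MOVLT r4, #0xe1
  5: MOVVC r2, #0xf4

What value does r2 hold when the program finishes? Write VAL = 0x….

VAL = 0xf4

0: ✓ CMP  NZCV=1001
1: ✓ ADDCC  r2←0x3e
2: ✓ MOVCC  r2←0x59
3: ✓ CMP  NZCV=0010
4: · MOVLT
5: ✓ MOVVC  r2←0xf4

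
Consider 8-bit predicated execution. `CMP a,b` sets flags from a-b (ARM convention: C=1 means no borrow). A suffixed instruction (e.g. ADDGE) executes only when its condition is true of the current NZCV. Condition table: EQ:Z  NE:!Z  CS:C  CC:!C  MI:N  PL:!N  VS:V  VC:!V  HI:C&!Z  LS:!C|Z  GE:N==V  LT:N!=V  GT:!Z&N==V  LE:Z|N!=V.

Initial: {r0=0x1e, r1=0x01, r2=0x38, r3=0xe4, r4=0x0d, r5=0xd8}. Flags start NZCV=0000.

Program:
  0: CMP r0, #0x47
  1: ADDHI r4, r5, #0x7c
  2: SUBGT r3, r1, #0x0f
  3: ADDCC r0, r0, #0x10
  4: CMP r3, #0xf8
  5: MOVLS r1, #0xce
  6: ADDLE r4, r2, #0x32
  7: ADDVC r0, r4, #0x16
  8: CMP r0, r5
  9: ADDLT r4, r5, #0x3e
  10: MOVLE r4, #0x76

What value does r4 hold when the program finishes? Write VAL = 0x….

VAL = 0x76

[0] flags=1000 → (cmp)
[1] flags=1000 HI?F → skip
[2] flags=1000 GT?F → skip
[3] flags=1000 CC?T → r0=0x2e
[4] flags=1000 → (cmp)
[5] flags=1000 LS?T → r1=0xce
[6] flags=1000 LE?T → r4=0x6a
[7] flags=1000 VC?T → r0=0x80
[8] flags=1000 → (cmp)
[9] flags=1000 LT?T → r4=0x16
[10] flags=1000 LE?T → r4=0x76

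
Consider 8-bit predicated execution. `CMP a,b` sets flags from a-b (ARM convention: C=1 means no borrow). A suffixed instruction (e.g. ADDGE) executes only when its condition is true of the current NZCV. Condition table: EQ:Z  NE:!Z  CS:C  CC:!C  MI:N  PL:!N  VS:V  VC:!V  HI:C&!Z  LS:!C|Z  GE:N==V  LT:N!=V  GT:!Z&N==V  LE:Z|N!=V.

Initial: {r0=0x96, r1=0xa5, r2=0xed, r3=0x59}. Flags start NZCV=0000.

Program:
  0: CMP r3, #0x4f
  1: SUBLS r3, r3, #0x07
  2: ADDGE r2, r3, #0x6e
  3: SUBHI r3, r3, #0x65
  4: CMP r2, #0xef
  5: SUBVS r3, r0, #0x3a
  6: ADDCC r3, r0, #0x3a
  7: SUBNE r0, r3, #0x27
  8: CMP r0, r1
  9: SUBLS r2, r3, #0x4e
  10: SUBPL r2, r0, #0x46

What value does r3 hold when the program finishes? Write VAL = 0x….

VAL = 0xd0

0: ✓ CMP  NZCV=0010
1: · SUBLS
2: ✓ ADDGE  r2←0xc7
3: ✓ SUBHI  r3←0xf4
4: ✓ CMP  NZCV=1000
5: · SUBVS
6: ✓ ADDCC  r3←0xd0
7: ✓ SUBNE  r0←0xa9
8: ✓ CMP  NZCV=0010
9: · SUBLS
10: ✓ SUBPL  r2←0x63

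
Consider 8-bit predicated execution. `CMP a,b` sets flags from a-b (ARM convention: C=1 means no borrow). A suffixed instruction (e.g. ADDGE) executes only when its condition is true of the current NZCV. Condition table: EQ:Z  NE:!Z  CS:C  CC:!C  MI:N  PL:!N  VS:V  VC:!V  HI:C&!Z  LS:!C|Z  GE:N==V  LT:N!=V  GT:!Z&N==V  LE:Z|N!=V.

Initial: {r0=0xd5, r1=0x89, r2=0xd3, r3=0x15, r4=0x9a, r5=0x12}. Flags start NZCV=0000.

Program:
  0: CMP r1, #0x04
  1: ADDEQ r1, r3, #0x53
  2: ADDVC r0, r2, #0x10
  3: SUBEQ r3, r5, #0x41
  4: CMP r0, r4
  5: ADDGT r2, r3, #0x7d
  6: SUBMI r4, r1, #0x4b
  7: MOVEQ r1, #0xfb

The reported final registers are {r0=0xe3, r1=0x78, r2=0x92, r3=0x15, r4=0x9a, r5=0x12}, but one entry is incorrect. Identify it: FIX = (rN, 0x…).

0: ✓ CMP  NZCV=1010
1: · ADDEQ
2: ✓ ADDVC  r0←0xe3
3: · SUBEQ
4: ✓ CMP  NZCV=0010
5: ✓ ADDGT  r2←0x92
6: · SUBMI
7: · MOVEQ

FIX = (r1, 0x89)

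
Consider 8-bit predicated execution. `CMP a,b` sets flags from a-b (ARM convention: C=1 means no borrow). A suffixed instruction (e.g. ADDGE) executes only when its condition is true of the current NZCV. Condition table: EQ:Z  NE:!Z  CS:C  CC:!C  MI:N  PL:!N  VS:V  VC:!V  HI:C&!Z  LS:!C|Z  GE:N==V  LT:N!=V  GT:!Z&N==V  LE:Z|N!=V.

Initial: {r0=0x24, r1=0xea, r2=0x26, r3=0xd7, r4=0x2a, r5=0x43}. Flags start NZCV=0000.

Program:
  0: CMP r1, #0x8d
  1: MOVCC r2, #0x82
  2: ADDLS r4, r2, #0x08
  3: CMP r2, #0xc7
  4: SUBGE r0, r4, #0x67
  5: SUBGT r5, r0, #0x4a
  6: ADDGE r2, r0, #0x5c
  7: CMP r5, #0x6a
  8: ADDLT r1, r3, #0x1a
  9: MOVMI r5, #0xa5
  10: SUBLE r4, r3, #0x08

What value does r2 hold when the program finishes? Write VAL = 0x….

0: ✓ CMP  NZCV=0010
1: · MOVCC
2: · ADDLS
3: ✓ CMP  NZCV=0000
4: ✓ SUBGE  r0←0xc3
5: ✓ SUBGT  r5←0x79
6: ✓ ADDGE  r2←0x1f
7: ✓ CMP  NZCV=0010
8: · ADDLT
9: · MOVMI
10: · SUBLE

VAL = 0x1f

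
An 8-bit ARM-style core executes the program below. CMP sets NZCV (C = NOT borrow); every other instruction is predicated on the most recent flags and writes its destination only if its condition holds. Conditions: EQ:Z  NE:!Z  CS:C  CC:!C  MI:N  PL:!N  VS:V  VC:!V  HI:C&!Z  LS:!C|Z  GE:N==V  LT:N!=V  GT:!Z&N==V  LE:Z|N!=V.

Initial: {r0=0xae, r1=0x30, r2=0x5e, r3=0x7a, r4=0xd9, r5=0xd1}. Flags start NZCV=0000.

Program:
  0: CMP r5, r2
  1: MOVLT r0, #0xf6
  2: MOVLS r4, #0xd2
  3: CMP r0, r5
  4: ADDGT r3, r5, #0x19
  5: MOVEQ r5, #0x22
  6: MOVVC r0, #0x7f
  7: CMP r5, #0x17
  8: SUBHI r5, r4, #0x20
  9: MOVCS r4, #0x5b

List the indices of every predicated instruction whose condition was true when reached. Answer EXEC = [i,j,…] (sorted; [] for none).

[0] flags=0011 → (cmp)
[1] flags=0011 LT?T → r0=0xf6
[2] flags=0011 LS?F → skip
[3] flags=0010 → (cmp)
[4] flags=0010 GT?T → r3=0xea
[5] flags=0010 EQ?F → skip
[6] flags=0010 VC?T → r0=0x7f
[7] flags=1010 → (cmp)
[8] flags=1010 HI?T → r5=0xb9
[9] flags=1010 CS?T → r4=0x5b

EXEC = [1,4,6,8,9]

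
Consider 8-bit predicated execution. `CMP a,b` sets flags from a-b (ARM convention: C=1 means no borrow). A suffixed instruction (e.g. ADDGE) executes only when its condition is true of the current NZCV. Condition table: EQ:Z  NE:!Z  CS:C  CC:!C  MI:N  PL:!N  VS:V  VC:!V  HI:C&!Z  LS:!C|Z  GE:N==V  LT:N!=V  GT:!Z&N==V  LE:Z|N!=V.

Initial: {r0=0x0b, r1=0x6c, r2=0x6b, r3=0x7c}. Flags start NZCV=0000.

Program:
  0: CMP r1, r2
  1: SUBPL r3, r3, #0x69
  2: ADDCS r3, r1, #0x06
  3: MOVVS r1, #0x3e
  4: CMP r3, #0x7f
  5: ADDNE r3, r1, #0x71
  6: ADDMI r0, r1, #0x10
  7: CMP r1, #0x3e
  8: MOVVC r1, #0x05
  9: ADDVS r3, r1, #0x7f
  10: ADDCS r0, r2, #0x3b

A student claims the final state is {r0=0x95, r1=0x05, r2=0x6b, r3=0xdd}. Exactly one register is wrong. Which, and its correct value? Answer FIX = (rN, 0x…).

FIX = (r0, 0xa6)

[0] flags=0010 → (cmp)
[1] flags=0010 PL?T → r3=0x13
[2] flags=0010 CS?T → r3=0x72
[3] flags=0010 VS?F → skip
[4] flags=1000 → (cmp)
[5] flags=1000 NE?T → r3=0xdd
[6] flags=1000 MI?T → r0=0x7c
[7] flags=0010 → (cmp)
[8] flags=0010 VC?T → r1=0x05
[9] flags=0010 VS?F → skip
[10] flags=0010 CS?T → r0=0xa6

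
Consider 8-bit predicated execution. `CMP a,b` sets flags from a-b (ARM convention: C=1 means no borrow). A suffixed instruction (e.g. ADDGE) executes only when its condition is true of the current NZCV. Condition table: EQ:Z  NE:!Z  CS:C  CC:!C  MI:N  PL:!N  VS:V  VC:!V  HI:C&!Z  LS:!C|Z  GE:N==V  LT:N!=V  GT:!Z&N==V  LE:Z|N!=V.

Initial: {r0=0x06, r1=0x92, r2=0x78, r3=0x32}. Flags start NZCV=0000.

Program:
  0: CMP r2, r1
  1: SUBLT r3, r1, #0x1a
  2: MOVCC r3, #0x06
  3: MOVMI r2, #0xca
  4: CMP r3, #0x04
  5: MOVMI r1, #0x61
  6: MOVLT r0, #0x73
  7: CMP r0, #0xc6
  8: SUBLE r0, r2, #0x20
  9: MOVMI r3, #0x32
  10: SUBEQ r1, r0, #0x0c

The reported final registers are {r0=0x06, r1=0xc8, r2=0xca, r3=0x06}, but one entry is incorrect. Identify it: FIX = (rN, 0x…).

0: ✓ CMP  NZCV=1001
1: · SUBLT
2: ✓ MOVCC  r3←0x06
3: ✓ MOVMI  r2←0xca
4: ✓ CMP  NZCV=0010
5: · MOVMI
6: · MOVLT
7: ✓ CMP  NZCV=0000
8: · SUBLE
9: · MOVMI
10: · SUBEQ

FIX = (r1, 0x92)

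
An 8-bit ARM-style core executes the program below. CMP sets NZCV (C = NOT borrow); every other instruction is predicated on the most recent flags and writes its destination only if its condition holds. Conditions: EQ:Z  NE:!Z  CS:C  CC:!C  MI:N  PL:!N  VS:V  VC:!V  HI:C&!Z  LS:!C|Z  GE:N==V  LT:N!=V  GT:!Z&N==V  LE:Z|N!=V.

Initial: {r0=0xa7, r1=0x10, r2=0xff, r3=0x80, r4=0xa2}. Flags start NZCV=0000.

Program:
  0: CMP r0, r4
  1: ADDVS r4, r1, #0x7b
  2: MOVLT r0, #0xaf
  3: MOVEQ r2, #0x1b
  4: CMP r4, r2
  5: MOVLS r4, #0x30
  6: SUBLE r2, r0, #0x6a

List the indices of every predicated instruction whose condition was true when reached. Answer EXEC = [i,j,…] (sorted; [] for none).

0: ✓ CMP  NZCV=0010
1: · ADDVS
2: · MOVLT
3: · MOVEQ
4: ✓ CMP  NZCV=1000
5: ✓ MOVLS  r4←0x30
6: ✓ SUBLE  r2←0x3d

EXEC = [5,6]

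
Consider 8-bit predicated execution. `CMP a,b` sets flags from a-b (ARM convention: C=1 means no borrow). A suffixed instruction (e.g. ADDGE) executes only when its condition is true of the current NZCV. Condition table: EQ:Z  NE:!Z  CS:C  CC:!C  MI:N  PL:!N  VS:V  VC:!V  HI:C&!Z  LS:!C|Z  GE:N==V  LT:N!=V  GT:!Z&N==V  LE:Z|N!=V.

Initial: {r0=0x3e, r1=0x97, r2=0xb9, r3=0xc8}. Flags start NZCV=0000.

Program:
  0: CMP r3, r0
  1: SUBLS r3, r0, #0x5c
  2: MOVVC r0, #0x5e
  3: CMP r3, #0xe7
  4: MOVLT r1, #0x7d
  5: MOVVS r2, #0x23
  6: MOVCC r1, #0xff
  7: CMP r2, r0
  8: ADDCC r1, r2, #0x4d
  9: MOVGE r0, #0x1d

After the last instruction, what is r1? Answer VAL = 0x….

0: ✓ CMP  NZCV=1010
1: · SUBLS
2: ✓ MOVVC  r0←0x5e
3: ✓ CMP  NZCV=1000
4: ✓ MOVLT  r1←0x7d
5: · MOVVS
6: ✓ MOVCC  r1←0xff
7: ✓ CMP  NZCV=0011
8: · ADDCC
9: · MOVGE

VAL = 0xff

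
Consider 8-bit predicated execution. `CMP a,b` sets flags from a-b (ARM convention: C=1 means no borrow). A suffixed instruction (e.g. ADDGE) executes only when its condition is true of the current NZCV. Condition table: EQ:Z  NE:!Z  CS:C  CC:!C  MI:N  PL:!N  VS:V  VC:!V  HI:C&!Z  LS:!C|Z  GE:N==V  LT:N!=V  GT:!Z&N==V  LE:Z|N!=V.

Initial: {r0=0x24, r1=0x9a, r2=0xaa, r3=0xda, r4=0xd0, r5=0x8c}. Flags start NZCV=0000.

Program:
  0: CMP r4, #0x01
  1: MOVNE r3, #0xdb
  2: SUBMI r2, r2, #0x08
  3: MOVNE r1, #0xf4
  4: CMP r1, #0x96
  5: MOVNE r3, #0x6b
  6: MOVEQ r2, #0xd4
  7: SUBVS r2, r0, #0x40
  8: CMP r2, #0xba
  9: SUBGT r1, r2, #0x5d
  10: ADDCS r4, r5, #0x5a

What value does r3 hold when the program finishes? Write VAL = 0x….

VAL = 0x6b

0: ✓ CMP  NZCV=1010
1: ✓ MOVNE  r3←0xdb
2: ✓ SUBMI  r2←0xa2
3: ✓ MOVNE  r1←0xf4
4: ✓ CMP  NZCV=0010
5: ✓ MOVNE  r3←0x6b
6: · MOVEQ
7: · SUBVS
8: ✓ CMP  NZCV=1000
9: · SUBGT
10: · ADDCS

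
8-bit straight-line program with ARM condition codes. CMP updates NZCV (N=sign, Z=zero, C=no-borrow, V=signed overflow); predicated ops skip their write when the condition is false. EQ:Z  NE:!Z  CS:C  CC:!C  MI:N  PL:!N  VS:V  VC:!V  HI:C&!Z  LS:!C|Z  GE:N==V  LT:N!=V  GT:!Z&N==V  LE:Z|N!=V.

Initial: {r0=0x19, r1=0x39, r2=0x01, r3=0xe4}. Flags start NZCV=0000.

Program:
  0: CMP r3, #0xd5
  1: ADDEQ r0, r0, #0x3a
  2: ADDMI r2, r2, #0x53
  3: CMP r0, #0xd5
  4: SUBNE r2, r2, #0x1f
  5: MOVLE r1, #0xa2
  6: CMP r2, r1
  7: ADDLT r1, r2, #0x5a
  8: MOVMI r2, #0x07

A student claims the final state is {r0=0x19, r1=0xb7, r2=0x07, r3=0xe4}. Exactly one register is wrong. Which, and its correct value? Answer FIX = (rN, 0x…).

0: ✓ CMP  NZCV=0010
1: · ADDEQ
2: · ADDMI
3: ✓ CMP  NZCV=0000
4: ✓ SUBNE  r2←0xe2
5: · MOVLE
6: ✓ CMP  NZCV=1010
7: ✓ ADDLT  r1←0x3c
8: ✓ MOVMI  r2←0x07

FIX = (r1, 0x3c)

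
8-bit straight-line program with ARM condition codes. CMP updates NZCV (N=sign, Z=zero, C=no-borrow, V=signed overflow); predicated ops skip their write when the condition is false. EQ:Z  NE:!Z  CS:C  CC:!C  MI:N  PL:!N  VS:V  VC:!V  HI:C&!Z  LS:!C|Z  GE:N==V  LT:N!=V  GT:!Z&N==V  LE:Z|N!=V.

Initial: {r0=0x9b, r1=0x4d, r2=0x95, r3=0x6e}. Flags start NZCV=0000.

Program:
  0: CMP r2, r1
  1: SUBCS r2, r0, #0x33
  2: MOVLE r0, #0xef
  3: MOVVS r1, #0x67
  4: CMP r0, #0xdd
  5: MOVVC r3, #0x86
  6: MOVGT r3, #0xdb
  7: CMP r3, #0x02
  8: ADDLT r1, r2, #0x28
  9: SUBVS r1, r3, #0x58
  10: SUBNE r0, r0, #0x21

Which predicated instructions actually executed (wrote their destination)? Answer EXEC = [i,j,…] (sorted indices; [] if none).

0: ✓ CMP  NZCV=0011
1: ✓ SUBCS  r2←0x68
2: ✓ MOVLE  r0←0xef
3: ✓ MOVVS  r1←0x67
4: ✓ CMP  NZCV=0010
5: ✓ MOVVC  r3←0x86
6: ✓ MOVGT  r3←0xdb
7: ✓ CMP  NZCV=1010
8: ✓ ADDLT  r1←0x90
9: · SUBVS
10: ✓ SUBNE  r0←0xce

EXEC = [1,2,3,5,6,8,10]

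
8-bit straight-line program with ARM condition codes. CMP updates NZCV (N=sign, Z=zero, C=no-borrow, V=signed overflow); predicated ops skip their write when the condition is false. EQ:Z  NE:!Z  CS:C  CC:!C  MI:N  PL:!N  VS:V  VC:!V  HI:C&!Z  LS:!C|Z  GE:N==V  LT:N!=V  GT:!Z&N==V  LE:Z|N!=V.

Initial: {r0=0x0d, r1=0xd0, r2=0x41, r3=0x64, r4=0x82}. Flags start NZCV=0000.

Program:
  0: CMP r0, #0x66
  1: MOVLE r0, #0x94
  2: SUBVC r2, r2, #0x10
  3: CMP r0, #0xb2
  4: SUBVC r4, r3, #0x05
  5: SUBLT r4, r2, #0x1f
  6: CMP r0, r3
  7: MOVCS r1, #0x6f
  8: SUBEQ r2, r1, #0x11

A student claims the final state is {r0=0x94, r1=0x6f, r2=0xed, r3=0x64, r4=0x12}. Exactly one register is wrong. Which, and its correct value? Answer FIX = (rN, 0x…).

0: ✓ CMP  NZCV=1000
1: ✓ MOVLE  r0←0x94
2: ✓ SUBVC  r2←0x31
3: ✓ CMP  NZCV=1000
4: ✓ SUBVC  r4←0x5f
5: ✓ SUBLT  r4←0x12
6: ✓ CMP  NZCV=0011
7: ✓ MOVCS  r1←0x6f
8: · SUBEQ

FIX = (r2, 0x31)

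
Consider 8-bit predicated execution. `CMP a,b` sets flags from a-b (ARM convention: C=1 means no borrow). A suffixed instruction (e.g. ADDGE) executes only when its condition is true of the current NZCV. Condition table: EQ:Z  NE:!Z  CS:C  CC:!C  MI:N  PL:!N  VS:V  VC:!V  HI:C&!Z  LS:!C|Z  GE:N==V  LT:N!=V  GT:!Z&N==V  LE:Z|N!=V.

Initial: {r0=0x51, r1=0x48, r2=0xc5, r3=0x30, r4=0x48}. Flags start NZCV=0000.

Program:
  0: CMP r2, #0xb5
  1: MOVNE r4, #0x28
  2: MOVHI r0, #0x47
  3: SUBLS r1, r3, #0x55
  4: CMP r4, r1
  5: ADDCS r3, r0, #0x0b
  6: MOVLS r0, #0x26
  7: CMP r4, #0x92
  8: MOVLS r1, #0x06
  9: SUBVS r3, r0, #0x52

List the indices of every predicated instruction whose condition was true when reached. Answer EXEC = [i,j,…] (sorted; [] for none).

EXEC = [1,2,6,8,9]

[0] flags=0010 → (cmp)
[1] flags=0010 NE?T → r4=0x28
[2] flags=0010 HI?T → r0=0x47
[3] flags=0010 LS?F → skip
[4] flags=1000 → (cmp)
[5] flags=1000 CS?F → skip
[6] flags=1000 LS?T → r0=0x26
[7] flags=1001 → (cmp)
[8] flags=1001 LS?T → r1=0x06
[9] flags=1001 VS?T → r3=0xd4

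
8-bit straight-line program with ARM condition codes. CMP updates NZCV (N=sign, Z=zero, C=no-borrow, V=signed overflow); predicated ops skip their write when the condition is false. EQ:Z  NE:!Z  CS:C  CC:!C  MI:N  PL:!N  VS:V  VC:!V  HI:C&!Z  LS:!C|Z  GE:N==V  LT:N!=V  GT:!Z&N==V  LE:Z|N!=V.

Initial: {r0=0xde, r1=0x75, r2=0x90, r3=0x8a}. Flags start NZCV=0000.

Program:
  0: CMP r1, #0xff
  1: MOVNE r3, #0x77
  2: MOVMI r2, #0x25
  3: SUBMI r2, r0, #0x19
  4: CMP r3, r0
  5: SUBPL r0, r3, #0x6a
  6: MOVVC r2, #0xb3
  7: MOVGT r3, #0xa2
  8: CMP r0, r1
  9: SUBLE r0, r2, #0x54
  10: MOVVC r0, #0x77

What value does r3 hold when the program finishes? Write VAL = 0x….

VAL = 0xa2

0: ✓ CMP  NZCV=0000
1: ✓ MOVNE  r3←0x77
2: · MOVMI
3: · SUBMI
4: ✓ CMP  NZCV=1001
5: · SUBPL
6: · MOVVC
7: ✓ MOVGT  r3←0xa2
8: ✓ CMP  NZCV=0011
9: ✓ SUBLE  r0←0x3c
10: · MOVVC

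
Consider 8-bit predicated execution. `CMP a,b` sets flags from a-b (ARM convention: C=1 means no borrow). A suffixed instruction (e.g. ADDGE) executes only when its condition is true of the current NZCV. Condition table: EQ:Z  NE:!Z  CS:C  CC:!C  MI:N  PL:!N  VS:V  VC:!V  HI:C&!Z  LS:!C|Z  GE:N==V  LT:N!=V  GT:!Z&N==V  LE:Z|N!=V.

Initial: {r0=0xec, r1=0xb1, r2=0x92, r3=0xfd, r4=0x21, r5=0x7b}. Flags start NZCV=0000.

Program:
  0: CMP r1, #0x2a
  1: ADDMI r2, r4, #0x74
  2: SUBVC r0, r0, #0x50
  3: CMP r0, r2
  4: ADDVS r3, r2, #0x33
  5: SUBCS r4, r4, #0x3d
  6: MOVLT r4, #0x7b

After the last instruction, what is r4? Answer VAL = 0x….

0: ✓ CMP  NZCV=1010
1: ✓ ADDMI  r2←0x95
2: ✓ SUBVC  r0←0x9c
3: ✓ CMP  NZCV=0010
4: · ADDVS
5: ✓ SUBCS  r4←0xe4
6: · MOVLT

VAL = 0xe4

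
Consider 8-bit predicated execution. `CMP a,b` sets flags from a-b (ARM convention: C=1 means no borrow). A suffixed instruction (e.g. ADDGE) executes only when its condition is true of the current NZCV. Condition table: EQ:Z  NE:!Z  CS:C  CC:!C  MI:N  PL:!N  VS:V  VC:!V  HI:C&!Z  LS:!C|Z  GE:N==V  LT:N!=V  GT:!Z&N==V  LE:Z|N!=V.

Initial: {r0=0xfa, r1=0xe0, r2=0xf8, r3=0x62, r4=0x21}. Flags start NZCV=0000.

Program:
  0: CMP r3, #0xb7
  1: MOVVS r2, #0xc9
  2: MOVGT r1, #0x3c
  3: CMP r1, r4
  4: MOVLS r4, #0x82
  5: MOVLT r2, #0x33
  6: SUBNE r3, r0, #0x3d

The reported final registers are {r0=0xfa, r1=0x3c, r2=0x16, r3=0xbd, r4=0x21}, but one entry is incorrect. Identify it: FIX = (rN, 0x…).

FIX = (r2, 0xc9)

[0] flags=1001 → (cmp)
[1] flags=1001 VS?T → r2=0xc9
[2] flags=1001 GT?T → r1=0x3c
[3] flags=0010 → (cmp)
[4] flags=0010 LS?F → skip
[5] flags=0010 LT?F → skip
[6] flags=0010 NE?T → r3=0xbd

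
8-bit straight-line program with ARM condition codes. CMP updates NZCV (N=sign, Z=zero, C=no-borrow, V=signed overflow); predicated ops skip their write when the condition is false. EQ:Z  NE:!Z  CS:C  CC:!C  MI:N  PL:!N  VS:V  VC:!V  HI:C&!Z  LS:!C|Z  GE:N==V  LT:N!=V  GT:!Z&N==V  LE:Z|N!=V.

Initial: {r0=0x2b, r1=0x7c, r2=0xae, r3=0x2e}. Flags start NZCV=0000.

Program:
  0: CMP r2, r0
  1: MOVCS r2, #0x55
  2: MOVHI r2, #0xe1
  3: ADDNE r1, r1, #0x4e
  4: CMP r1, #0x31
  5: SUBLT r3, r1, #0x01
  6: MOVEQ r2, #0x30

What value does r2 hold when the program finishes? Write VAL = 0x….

0: ✓ CMP  NZCV=1010
1: ✓ MOVCS  r2←0x55
2: ✓ MOVHI  r2←0xe1
3: ✓ ADDNE  r1←0xca
4: ✓ CMP  NZCV=1010
5: ✓ SUBLT  r3←0xc9
6: · MOVEQ

VAL = 0xe1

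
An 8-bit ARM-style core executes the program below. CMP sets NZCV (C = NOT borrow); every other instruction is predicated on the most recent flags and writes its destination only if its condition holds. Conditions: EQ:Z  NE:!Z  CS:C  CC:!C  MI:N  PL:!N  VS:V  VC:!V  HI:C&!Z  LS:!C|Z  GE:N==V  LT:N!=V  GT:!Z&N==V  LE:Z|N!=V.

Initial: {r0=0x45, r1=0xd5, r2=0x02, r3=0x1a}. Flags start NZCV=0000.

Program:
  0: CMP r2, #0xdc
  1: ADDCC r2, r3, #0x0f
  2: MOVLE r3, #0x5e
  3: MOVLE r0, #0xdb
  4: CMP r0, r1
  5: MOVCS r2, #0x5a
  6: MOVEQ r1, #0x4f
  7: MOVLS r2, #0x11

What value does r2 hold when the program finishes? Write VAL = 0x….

VAL = 0x11

0: ✓ CMP  NZCV=0000
1: ✓ ADDCC  r2←0x29
2: · MOVLE
3: · MOVLE
4: ✓ CMP  NZCV=0000
5: · MOVCS
6: · MOVEQ
7: ✓ MOVLS  r2←0x11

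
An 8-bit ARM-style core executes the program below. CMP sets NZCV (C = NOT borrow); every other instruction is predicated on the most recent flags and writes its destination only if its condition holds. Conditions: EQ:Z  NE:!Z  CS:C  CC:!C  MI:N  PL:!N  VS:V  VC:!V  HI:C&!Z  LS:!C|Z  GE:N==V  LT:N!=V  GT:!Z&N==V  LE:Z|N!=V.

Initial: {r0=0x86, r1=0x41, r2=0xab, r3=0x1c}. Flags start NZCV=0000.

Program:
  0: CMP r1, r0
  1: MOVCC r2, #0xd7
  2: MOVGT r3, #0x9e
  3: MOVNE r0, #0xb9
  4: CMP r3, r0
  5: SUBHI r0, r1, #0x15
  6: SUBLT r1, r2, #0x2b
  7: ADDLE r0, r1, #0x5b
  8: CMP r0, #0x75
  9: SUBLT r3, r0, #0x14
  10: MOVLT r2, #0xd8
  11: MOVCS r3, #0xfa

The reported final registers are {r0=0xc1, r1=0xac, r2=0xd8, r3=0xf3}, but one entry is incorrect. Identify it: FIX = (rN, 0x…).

[0] flags=1001 → (cmp)
[1] flags=1001 CC?T → r2=0xd7
[2] flags=1001 GT?T → r3=0x9e
[3] flags=1001 NE?T → r0=0xb9
[4] flags=1000 → (cmp)
[5] flags=1000 HI?F → skip
[6] flags=1000 LT?T → r1=0xac
[7] flags=1000 LE?T → r0=0x07
[8] flags=1000 → (cmp)
[9] flags=1000 LT?T → r3=0xf3
[10] flags=1000 LT?T → r2=0xd8
[11] flags=1000 CS?F → skip

FIX = (r0, 0x07)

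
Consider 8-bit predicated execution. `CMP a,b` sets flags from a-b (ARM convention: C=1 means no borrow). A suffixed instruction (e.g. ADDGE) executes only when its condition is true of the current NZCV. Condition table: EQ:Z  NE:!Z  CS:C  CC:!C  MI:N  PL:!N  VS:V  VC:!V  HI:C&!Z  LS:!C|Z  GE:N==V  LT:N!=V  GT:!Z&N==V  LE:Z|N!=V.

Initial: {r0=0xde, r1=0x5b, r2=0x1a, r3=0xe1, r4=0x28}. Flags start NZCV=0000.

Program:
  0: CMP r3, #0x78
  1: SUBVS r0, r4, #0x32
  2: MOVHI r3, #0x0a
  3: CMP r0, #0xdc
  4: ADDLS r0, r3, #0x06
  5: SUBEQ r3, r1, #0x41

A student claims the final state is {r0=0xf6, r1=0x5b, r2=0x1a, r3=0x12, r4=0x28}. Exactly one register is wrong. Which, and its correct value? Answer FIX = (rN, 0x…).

FIX = (r3, 0x0a)

[0] flags=0011 → (cmp)
[1] flags=0011 VS?T → r0=0xf6
[2] flags=0011 HI?T → r3=0x0a
[3] flags=0010 → (cmp)
[4] flags=0010 LS?F → skip
[5] flags=0010 EQ?F → skip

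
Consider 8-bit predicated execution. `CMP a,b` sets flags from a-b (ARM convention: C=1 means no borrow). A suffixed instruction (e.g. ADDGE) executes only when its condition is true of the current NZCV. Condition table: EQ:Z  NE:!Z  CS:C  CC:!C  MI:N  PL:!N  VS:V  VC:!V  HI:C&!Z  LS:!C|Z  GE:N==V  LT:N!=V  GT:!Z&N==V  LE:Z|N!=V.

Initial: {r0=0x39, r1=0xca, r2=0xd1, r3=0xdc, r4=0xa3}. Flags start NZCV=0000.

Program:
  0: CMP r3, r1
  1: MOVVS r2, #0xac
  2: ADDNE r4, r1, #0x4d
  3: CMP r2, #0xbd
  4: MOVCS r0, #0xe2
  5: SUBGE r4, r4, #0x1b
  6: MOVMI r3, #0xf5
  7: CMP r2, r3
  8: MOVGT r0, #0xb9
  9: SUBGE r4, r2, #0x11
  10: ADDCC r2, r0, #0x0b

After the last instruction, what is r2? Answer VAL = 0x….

VAL = 0xed

0: ✓ CMP  NZCV=0010
1: · MOVVS
2: ✓ ADDNE  r4←0x17
3: ✓ CMP  NZCV=0010
4: ✓ MOVCS  r0←0xe2
5: ✓ SUBGE  r4←0xfc
6: · MOVMI
7: ✓ CMP  NZCV=1000
8: · MOVGT
9: · SUBGE
10: ✓ ADDCC  r2←0xed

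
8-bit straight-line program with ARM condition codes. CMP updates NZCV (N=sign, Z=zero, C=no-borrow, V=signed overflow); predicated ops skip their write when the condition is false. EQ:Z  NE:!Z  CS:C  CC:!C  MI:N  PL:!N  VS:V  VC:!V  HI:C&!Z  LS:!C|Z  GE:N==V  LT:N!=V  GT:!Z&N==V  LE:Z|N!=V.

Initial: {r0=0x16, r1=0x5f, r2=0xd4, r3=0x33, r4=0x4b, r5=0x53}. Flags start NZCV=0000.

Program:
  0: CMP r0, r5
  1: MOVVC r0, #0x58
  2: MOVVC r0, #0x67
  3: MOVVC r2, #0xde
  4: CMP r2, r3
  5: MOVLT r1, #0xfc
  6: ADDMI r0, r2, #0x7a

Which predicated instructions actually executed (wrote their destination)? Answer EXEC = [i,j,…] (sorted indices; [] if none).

EXEC = [1,2,3,5,6]

0: ✓ CMP  NZCV=1000
1: ✓ MOVVC  r0←0x58
2: ✓ MOVVC  r0←0x67
3: ✓ MOVVC  r2←0xde
4: ✓ CMP  NZCV=1010
5: ✓ MOVLT  r1←0xfc
6: ✓ ADDMI  r0←0x58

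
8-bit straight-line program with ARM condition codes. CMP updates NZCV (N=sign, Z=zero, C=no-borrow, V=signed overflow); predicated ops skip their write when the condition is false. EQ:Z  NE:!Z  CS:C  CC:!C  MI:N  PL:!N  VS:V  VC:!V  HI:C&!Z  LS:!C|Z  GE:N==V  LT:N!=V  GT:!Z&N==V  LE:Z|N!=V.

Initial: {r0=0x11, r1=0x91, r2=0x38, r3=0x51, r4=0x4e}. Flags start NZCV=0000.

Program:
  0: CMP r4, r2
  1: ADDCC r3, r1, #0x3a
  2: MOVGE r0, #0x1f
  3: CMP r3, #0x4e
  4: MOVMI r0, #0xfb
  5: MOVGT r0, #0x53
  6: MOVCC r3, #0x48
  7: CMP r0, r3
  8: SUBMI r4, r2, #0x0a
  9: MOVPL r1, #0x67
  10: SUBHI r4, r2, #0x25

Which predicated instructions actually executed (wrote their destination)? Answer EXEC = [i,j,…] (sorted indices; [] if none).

EXEC = [2,5,9,10]

0: ✓ CMP  NZCV=0010
1: · ADDCC
2: ✓ MOVGE  r0←0x1f
3: ✓ CMP  NZCV=0010
4: · MOVMI
5: ✓ MOVGT  r0←0x53
6: · MOVCC
7: ✓ CMP  NZCV=0010
8: · SUBMI
9: ✓ MOVPL  r1←0x67
10: ✓ SUBHI  r4←0x13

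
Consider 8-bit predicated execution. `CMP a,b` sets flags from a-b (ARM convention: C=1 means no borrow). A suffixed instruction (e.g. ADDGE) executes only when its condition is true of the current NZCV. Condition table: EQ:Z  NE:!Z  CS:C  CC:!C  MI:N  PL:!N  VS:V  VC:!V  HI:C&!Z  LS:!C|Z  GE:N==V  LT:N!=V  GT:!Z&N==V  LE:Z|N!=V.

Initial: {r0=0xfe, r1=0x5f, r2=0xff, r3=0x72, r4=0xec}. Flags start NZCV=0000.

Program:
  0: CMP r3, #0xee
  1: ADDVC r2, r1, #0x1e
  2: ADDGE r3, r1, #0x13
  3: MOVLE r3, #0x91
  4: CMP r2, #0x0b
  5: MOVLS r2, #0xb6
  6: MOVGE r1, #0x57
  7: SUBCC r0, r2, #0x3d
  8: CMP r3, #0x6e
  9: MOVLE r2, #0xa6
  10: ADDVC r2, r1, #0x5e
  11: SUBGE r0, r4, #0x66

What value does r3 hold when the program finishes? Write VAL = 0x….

VAL = 0x72

0: ✓ CMP  NZCV=1001
1: · ADDVC
2: ✓ ADDGE  r3←0x72
3: · MOVLE
4: ✓ CMP  NZCV=1010
5: · MOVLS
6: · MOVGE
7: · SUBCC
8: ✓ CMP  NZCV=0010
9: · MOVLE
10: ✓ ADDVC  r2←0xbd
11: ✓ SUBGE  r0←0x86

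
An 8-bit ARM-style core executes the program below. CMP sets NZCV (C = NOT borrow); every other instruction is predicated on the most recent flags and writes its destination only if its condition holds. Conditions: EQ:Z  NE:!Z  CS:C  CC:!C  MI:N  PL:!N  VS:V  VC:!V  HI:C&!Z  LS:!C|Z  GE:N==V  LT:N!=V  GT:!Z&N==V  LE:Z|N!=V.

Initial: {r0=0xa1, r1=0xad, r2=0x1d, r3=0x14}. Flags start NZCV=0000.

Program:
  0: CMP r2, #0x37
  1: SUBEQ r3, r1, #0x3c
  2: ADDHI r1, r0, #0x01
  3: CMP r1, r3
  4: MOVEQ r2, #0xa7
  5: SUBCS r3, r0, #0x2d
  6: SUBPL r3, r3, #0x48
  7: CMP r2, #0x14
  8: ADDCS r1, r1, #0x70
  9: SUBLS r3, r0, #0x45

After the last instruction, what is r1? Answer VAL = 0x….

VAL = 0x1d

[0] flags=1000 → (cmp)
[1] flags=1000 EQ?F → skip
[2] flags=1000 HI?F → skip
[3] flags=1010 → (cmp)
[4] flags=1010 EQ?F → skip
[5] flags=1010 CS?T → r3=0x74
[6] flags=1010 PL?F → skip
[7] flags=0010 → (cmp)
[8] flags=0010 CS?T → r1=0x1d
[9] flags=0010 LS?F → skip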